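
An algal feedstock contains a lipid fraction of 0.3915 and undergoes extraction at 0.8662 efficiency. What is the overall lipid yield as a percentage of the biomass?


Y = lipid_content * extraction_eff * 100
= 0.3915 * 0.8662 * 100
= 33.9117%

33.9117%


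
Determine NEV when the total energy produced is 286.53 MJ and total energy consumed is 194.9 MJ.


NEV = E_out - E_in
= 286.53 - 194.9
= 91.6300 MJ

91.6300 MJ


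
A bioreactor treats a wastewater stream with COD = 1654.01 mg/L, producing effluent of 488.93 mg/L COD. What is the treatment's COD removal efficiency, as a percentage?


eta = (COD_in - COD_out) / COD_in * 100
= (1654.01 - 488.93) / 1654.01 * 100
= 70.4397%

70.4397%


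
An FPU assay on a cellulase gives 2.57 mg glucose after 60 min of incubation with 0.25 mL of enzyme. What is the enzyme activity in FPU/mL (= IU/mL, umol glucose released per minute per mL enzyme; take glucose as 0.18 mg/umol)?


Activity = glucose_mg / (0.18 mg/umol * V_mL * t_min)
= 2.57 / (0.18 * 0.25 * 60)
= 0.9519 FPU/mL

0.9519 FPU/mL


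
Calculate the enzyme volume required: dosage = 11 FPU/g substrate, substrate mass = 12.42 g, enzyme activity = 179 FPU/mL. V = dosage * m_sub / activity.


V = dosage * m_sub / activity
V = 11 * 12.42 / 179
V = 0.7632 mL

0.7632 mL


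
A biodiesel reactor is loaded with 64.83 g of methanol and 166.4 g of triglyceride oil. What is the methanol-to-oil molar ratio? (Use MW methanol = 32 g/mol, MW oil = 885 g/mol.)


Molar ratio = n_MeOH / n_oil = (MeOH/32) / (oil/885) = (MeOH * 885) / (32 * oil)
= (64.83 * 885) / (32 * 166.4)
= 10.7750

10.7750


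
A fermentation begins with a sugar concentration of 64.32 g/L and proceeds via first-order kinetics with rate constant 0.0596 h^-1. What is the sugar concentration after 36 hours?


S = S0 * exp(-k * t)
S = 64.32 * exp(-0.0596 * 36)
S = 7.5253 g/L

7.5253 g/L


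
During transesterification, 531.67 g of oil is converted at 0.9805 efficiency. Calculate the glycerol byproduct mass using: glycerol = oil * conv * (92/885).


glycerol = oil * conv * (92/885)
= 531.67 * 0.9805 * 92 / 885
= 54.1919 g

54.1919 g


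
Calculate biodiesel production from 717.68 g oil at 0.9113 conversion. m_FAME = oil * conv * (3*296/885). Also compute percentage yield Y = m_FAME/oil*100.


m_FAME = oil * conv * (3 * 296 / 885) = oil * conv * (888/885)
= 717.68 * 0.9113 * 888 / 885
= 656.2388 g
Y = m_FAME / oil * 100 = conv * (888/885) * 100
= 0.9113 * 888 / 885 * 100
= 91.44%

656.2388 g FAME; Y = 91.44%


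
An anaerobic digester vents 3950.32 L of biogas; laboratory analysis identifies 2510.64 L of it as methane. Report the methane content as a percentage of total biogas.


CH4% = V_CH4 / V_total * 100
= 2510.64 / 3950.32 * 100
= 63.5554%

63.5554%


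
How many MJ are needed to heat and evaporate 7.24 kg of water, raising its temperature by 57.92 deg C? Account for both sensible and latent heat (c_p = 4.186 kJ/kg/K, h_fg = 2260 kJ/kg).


E = m_water * (4.186 * dT + 2260) / 1000
= 7.24 * (4.186 * 57.92 + 2260) / 1000
= 18.1178 MJ

18.1178 MJ


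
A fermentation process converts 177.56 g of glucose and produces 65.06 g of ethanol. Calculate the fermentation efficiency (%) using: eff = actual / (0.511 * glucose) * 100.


Fermentation efficiency = (actual / (0.511 * glucose)) * 100
= (65.06 / (0.511 * 177.56)) * 100
= 71.7048%

71.7048%


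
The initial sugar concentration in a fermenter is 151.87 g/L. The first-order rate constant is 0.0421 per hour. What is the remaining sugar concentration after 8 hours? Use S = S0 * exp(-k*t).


S = S0 * exp(-k * t)
S = 151.87 * exp(-0.0421 * 8)
S = 108.4430 g/L

108.4430 g/L


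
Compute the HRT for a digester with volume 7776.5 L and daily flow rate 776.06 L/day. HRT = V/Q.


HRT = V / Q
= 7776.5 / 776.06
= 10.0205 days

10.0205 days


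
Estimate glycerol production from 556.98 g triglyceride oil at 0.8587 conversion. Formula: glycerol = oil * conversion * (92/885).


glycerol = oil * conv * (92/885)
= 556.98 * 0.8587 * 92 / 885
= 49.7194 g

49.7194 g


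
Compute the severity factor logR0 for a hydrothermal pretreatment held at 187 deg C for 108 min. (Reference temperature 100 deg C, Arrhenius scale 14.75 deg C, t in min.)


logR0 = log10(t * exp((T - 100) / 14.75))
= log10(108 * exp((187 - 100) / 14.75))
= 4.5950

4.5950


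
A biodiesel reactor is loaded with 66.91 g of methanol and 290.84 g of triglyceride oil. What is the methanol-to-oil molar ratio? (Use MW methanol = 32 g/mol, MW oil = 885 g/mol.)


Molar ratio = n_MeOH / n_oil = (MeOH/32) / (oil/885) = (MeOH * 885) / (32 * oil)
= (66.91 * 885) / (32 * 290.84)
= 6.3625

6.3625


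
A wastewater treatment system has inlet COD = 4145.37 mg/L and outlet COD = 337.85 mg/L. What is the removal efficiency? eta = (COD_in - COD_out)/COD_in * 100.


eta = (COD_in - COD_out) / COD_in * 100
= (4145.37 - 337.85) / 4145.37 * 100
= 91.8499%

91.8499%


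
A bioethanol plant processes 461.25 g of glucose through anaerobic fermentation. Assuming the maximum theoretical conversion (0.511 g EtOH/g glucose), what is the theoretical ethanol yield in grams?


Theoretical ethanol yield: m_EtOH = 0.511 * m_glucose
m_EtOH = 0.511 * 461.25 = 235.6988 g

235.6988 g


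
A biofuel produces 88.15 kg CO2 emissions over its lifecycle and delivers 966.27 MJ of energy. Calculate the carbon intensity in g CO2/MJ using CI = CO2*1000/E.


CI = CO2 * 1000 / E
= 88.15 * 1000 / 966.27
= 91.2271 g CO2/MJ

91.2271 g CO2/MJ


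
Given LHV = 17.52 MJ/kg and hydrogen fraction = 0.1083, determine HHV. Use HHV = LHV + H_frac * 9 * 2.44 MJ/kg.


HHV = LHV + H_frac * 9 * 2.44
= 17.52 + 0.1083 * 9 * 2.44
= 19.8983 MJ/kg

19.8983 MJ/kg


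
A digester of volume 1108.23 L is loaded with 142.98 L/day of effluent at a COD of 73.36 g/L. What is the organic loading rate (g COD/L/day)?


OLR = Q * S / V
= 142.98 * 73.36 / 1108.23
= 9.4647 g/L/day

9.4647 g/L/day


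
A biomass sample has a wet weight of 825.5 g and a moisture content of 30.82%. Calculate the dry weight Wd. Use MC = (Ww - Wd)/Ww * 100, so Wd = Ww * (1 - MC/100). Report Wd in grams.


Wd = Ww * (1 - MC/100)
= 825.5 * (1 - 30.82/100)
= 571.0809 g

571.0809 g


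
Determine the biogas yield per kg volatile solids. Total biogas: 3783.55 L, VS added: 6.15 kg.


Y = V / VS
= 3783.55 / 6.15
= 615.2114 L/kg VS

615.2114 L/kg VS


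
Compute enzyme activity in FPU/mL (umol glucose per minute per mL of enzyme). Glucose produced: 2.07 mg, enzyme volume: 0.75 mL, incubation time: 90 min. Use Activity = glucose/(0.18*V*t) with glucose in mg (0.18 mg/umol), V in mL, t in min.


Activity = glucose_mg / (0.18 mg/umol * V_mL * t_min)
= 2.07 / (0.18 * 0.75 * 90)
= 0.1704 FPU/mL

0.1704 FPU/mL


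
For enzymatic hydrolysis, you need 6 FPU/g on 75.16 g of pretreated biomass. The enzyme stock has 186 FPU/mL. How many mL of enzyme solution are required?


V = dosage * m_sub / activity
V = 6 * 75.16 / 186
V = 2.4245 mL

2.4245 mL


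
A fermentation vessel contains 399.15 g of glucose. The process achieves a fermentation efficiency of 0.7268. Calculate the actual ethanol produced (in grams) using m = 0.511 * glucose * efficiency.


Actual ethanol: m = 0.511 * 399.15 * 0.7268
m = 148.2422 g

148.2422 g


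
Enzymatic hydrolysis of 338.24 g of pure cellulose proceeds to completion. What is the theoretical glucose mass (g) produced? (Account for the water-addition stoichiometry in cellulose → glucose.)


glucose = cellulose * 180/162
= 338.24 * 180/162
= 375.8222 g

375.8222 g


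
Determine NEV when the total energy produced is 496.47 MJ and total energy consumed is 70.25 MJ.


NEV = E_out - E_in
= 496.47 - 70.25
= 426.2200 MJ

426.2200 MJ


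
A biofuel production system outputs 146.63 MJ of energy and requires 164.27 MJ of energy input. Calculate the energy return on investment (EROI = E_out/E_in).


EROI = E_out / E_in
= 146.63 / 164.27
= 0.8926

0.8926


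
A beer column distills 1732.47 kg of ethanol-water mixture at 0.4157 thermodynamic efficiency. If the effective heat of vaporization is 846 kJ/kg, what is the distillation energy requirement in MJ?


E = m * 846 / (eta * 1000)
= 1732.47 * 846 / (0.4157 * 1000)
= 3525.7869 MJ

3525.7869 MJ


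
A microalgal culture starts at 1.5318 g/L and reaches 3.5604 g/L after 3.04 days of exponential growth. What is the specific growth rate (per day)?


mu = ln(X2/X1) / dt
= ln(3.5604/1.5318) / 3.04
= 0.2774 per day

0.2774 per day


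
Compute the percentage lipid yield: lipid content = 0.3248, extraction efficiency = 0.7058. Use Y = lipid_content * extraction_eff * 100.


Y = lipid_content * extraction_eff * 100
= 0.3248 * 0.7058 * 100
= 22.9244%

22.9244%


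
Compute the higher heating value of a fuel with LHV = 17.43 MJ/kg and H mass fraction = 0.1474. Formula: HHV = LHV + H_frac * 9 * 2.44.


HHV = LHV + H_frac * 9 * 2.44
= 17.43 + 0.1474 * 9 * 2.44
= 20.6669 MJ/kg

20.6669 MJ/kg


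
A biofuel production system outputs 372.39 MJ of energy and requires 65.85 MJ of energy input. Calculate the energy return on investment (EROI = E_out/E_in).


EROI = E_out / E_in
= 372.39 / 65.85
= 5.6551

5.6551


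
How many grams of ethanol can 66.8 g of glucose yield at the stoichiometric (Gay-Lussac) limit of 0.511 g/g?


Theoretical ethanol yield: m_EtOH = 0.511 * m_glucose
m_EtOH = 0.511 * 66.8 = 34.1348 g

34.1348 g


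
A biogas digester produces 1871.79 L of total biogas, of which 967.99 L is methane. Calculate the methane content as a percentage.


CH4% = V_CH4 / V_total * 100
= 967.99 / 1871.79 * 100
= 51.7147%

51.7147%


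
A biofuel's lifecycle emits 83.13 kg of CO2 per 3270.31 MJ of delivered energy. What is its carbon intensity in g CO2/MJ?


CI = CO2 * 1000 / E
= 83.13 * 1000 / 3270.31
= 25.4196 g CO2/MJ

25.4196 g CO2/MJ


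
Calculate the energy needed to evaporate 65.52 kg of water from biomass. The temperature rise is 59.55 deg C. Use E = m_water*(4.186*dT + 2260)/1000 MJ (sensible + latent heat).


E = m_water * (4.186 * dT + 2260) / 1000
= 65.52 * (4.186 * 59.55 + 2260) / 1000
= 164.4078 MJ

164.4078 MJ


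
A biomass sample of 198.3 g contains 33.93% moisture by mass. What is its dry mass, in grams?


Wd = Ww * (1 - MC/100)
= 198.3 * (1 - 33.93/100)
= 131.0168 g

131.0168 g


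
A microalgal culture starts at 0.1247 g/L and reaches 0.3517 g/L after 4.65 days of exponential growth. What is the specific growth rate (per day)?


mu = ln(X2/X1) / dt
= ln(0.3517/0.1247) / 4.65
= 0.2230 per day

0.2230 per day


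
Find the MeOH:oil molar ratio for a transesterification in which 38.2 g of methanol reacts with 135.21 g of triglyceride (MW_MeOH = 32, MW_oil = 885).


Molar ratio = n_MeOH / n_oil = (MeOH/32) / (oil/885) = (MeOH * 885) / (32 * oil)
= (38.2 * 885) / (32 * 135.21)
= 7.8135

7.8135


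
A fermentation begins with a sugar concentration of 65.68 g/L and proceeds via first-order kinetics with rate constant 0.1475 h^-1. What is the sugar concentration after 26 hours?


S = S0 * exp(-k * t)
S = 65.68 * exp(-0.1475 * 26)
S = 1.4188 g/L

1.4188 g/L


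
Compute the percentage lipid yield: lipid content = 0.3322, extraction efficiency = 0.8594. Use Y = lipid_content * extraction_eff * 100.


Y = lipid_content * extraction_eff * 100
= 0.3322 * 0.8594 * 100
= 28.5493%

28.5493%


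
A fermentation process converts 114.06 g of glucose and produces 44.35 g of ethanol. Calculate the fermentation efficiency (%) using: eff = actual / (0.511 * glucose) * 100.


Fermentation efficiency = (actual / (0.511 * glucose)) * 100
= (44.35 / (0.511 * 114.06)) * 100
= 76.0921%

76.0921%


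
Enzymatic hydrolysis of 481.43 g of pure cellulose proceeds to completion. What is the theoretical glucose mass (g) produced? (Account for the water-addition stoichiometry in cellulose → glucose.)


glucose = cellulose * 180/162
= 481.43 * 180/162
= 534.9222 g

534.9222 g


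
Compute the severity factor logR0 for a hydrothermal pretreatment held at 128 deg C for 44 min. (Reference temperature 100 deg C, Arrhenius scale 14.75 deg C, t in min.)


logR0 = log10(t * exp((T - 100) / 14.75))
= log10(44 * exp((128 - 100) / 14.75))
= 2.4679

2.4679


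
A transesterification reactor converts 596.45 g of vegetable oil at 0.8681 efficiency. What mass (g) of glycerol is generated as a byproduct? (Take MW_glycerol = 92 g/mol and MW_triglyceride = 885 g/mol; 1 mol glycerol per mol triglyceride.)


glycerol = oil * conv * (92/885)
= 596.45 * 0.8681 * 92 / 885
= 53.8255 g

53.8255 g


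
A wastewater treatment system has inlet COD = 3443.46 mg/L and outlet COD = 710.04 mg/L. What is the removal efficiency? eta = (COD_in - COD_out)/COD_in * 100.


eta = (COD_in - COD_out) / COD_in * 100
= (3443.46 - 710.04) / 3443.46 * 100
= 79.3800%

79.3800%


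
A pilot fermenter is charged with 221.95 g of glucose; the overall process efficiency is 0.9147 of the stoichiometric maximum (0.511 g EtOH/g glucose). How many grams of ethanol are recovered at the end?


Actual ethanol: m = 0.511 * 221.95 * 0.9147
m = 103.7420 g

103.7420 g


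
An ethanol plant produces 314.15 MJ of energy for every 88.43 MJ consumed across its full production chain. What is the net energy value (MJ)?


NEV = E_out - E_in
= 314.15 - 88.43
= 225.7200 MJ

225.7200 MJ


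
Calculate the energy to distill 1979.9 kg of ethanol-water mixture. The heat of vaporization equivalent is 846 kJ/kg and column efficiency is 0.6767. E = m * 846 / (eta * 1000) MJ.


E = m * 846 / (eta * 1000)
= 1979.9 * 846 / (0.6767 * 1000)
= 2475.2407 MJ

2475.2407 MJ


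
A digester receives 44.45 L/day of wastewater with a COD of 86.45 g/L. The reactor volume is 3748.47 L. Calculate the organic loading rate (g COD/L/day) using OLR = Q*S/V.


OLR = Q * S / V
= 44.45 * 86.45 / 3748.47
= 1.0251 g/L/day

1.0251 g/L/day


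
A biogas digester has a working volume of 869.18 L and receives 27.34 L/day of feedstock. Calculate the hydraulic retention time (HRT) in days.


HRT = V / Q
= 869.18 / 27.34
= 31.7915 days

31.7915 days


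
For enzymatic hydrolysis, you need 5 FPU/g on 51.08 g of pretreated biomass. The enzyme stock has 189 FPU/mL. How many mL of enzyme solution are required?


V = dosage * m_sub / activity
V = 5 * 51.08 / 189
V = 1.3513 mL

1.3513 mL


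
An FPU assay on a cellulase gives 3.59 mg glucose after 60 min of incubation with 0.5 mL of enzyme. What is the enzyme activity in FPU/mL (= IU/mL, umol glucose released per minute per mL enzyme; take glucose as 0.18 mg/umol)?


Activity = glucose_mg / (0.18 mg/umol * V_mL * t_min)
= 3.59 / (0.18 * 0.5 * 60)
= 0.6648 FPU/mL

0.6648 FPU/mL


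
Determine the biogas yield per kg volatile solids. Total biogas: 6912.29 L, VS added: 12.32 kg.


Y = V / VS
= 6912.29 / 12.32
= 561.0625 L/kg VS

561.0625 L/kg VS


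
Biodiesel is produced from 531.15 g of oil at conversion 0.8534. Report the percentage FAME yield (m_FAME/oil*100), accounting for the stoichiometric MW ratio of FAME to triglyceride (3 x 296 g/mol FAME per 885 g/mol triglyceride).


m_FAME = oil * conv * (3 * 296 / 885) = oil * conv * (888/885)
= 531.15 * 0.8534 * 888 / 885
= 454.8200 g
Y = m_FAME / oil * 100 = conv * (888/885) * 100
= 0.8534 * 888 / 885 * 100
= 85.63%

85.63%


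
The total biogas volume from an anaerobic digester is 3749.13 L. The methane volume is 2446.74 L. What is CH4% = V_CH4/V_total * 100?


CH4% = V_CH4 / V_total * 100
= 2446.74 / 3749.13 * 100
= 65.2615%

65.2615%


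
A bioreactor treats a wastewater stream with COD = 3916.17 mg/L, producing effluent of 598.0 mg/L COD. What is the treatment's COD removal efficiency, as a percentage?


eta = (COD_in - COD_out) / COD_in * 100
= (3916.17 - 598.0) / 3916.17 * 100
= 84.7300%

84.7300%


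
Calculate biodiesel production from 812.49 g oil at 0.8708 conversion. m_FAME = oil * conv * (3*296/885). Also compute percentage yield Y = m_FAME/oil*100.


m_FAME = oil * conv * (3 * 296 / 885) = oil * conv * (888/885)
= 812.49 * 0.8708 * 888 / 885
= 709.9147 g
Y = m_FAME / oil * 100 = conv * (888/885) * 100
= 0.8708 * 888 / 885 * 100
= 87.38%

709.9147 g FAME; Y = 87.38%


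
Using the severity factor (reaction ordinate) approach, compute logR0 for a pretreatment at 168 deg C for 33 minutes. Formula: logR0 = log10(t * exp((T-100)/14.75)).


logR0 = log10(t * exp((T - 100) / 14.75))
= log10(33 * exp((168 - 100) / 14.75))
= 3.5207

3.5207


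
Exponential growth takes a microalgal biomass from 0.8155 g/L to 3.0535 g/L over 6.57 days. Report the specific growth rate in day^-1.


mu = ln(X2/X1) / dt
= ln(3.0535/0.8155) / 6.57
= 0.2010 per day

0.2010 per day


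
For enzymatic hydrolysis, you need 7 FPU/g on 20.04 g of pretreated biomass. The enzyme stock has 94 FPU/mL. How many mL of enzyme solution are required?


V = dosage * m_sub / activity
V = 7 * 20.04 / 94
V = 1.4923 mL

1.4923 mL


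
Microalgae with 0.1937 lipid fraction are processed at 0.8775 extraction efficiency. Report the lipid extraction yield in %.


Y = lipid_content * extraction_eff * 100
= 0.1937 * 0.8775 * 100
= 16.9972%

16.9972%


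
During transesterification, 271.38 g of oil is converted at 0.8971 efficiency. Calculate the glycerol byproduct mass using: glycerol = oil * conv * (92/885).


glycerol = oil * conv * (92/885)
= 271.38 * 0.8971 * 92 / 885
= 25.3083 g

25.3083 g


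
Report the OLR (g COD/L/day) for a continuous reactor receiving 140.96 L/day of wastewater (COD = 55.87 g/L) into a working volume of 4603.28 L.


OLR = Q * S / V
= 140.96 * 55.87 / 4603.28
= 1.7108 g/L/day

1.7108 g/L/day


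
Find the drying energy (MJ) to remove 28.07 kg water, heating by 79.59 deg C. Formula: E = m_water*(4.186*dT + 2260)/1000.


E = m_water * (4.186 * dT + 2260) / 1000
= 28.07 * (4.186 * 79.59 + 2260) / 1000
= 72.7901 MJ

72.7901 MJ


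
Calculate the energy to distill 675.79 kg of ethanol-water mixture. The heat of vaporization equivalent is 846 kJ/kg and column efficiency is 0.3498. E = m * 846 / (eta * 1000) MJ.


E = m * 846 / (eta * 1000)
= 675.79 * 846 / (0.3498 * 1000)
= 1634.4149 MJ

1634.4149 MJ


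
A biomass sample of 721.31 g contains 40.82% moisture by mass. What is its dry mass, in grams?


Wd = Ww * (1 - MC/100)
= 721.31 * (1 - 40.82/100)
= 426.8713 g

426.8713 g


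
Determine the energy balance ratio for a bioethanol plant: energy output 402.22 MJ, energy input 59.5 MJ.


EROI = E_out / E_in
= 402.22 / 59.5
= 6.7600

6.7600


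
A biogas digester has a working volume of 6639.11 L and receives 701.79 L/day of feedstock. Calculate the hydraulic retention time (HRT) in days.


HRT = V / Q
= 6639.11 / 701.79
= 9.4603 days

9.4603 days


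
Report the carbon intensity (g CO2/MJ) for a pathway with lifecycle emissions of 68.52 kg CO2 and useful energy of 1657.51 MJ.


CI = CO2 * 1000 / E
= 68.52 * 1000 / 1657.51
= 41.3391 g CO2/MJ

41.3391 g CO2/MJ


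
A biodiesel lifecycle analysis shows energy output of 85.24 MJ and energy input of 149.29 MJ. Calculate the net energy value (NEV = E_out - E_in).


NEV = E_out - E_in
= 85.24 - 149.29
= -64.0500 MJ

-64.0500 MJ


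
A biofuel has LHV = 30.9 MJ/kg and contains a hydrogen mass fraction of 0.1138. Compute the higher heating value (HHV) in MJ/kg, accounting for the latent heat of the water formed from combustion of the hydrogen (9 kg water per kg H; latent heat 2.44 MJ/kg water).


HHV = LHV + H_frac * 9 * 2.44
= 30.9 + 0.1138 * 9 * 2.44
= 33.3990 MJ/kg

33.3990 MJ/kg


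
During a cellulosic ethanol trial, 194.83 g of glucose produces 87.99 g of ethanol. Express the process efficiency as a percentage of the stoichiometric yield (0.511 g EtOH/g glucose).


Fermentation efficiency = (actual / (0.511 * glucose)) * 100
= (87.99 / (0.511 * 194.83)) * 100
= 88.3805%

88.3805%


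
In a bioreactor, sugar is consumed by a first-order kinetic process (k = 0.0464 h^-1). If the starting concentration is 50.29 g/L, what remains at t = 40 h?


S = S0 * exp(-k * t)
S = 50.29 * exp(-0.0464 * 40)
S = 7.8602 g/L

7.8602 g/L


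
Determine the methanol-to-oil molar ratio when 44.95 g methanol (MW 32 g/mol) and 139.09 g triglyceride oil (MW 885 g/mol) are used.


Molar ratio = n_MeOH / n_oil = (MeOH/32) / (oil/885) = (MeOH * 885) / (32 * oil)
= (44.95 * 885) / (32 * 139.09)
= 8.9377

8.9377


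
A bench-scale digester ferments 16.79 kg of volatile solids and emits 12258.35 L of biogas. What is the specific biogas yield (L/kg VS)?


Y = V / VS
= 12258.35 / 16.79
= 730.0983 L/kg VS

730.0983 L/kg VS


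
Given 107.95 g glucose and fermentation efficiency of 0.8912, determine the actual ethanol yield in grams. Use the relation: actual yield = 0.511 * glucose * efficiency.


Actual ethanol: m = 0.511 * 107.95 * 0.8912
m = 49.1608 g

49.1608 g


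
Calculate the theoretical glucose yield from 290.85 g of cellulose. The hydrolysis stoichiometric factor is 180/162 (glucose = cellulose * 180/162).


glucose = cellulose * 180/162
= 290.85 * 180/162
= 323.1667 g

323.1667 g


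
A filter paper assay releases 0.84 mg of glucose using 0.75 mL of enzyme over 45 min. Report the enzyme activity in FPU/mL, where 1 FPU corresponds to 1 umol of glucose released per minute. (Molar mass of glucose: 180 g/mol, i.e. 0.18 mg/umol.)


Activity = glucose_mg / (0.18 mg/umol * V_mL * t_min)
= 0.84 / (0.18 * 0.75 * 45)
= 0.1383 FPU/mL

0.1383 FPU/mL


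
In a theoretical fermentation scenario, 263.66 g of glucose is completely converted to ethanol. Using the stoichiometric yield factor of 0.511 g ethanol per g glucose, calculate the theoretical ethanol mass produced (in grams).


Theoretical ethanol yield: m_EtOH = 0.511 * m_glucose
m_EtOH = 0.511 * 263.66 = 134.7303 g

134.7303 g


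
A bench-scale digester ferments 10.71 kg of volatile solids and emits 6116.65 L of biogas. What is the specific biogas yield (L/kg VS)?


Y = V / VS
= 6116.65 / 10.71
= 571.1158 L/kg VS

571.1158 L/kg VS


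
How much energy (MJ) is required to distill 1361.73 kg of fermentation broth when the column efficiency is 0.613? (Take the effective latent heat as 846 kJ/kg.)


E = m * 846 / (eta * 1000)
= 1361.73 * 846 / (0.613 * 1000)
= 1879.3207 MJ

1879.3207 MJ


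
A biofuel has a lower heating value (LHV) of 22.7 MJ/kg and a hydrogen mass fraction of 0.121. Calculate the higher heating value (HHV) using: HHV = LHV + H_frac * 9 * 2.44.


HHV = LHV + H_frac * 9 * 2.44
= 22.7 + 0.121 * 9 * 2.44
= 25.3572 MJ/kg

25.3572 MJ/kg


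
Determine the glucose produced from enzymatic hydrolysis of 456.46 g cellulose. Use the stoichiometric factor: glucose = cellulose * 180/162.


glucose = cellulose * 180/162
= 456.46 * 180/162
= 507.1778 g

507.1778 g


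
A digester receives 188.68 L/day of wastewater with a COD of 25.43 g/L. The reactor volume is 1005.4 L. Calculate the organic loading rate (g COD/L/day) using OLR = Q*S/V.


OLR = Q * S / V
= 188.68 * 25.43 / 1005.4
= 4.7724 g/L/day

4.7724 g/L/day


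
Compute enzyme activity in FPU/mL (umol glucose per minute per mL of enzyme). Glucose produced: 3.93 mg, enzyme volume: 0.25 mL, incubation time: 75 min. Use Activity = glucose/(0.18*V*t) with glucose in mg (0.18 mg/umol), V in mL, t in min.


Activity = glucose_mg / (0.18 mg/umol * V_mL * t_min)
= 3.93 / (0.18 * 0.25 * 75)
= 1.1644 FPU/mL

1.1644 FPU/mL


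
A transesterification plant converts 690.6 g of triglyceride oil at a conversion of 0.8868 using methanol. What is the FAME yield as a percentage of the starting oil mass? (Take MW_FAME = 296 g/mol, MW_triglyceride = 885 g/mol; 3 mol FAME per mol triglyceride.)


m_FAME = oil * conv * (3 * 296 / 885) = oil * conv * (888/885)
= 690.6 * 0.8868 * 888 / 885
= 614.5001 g
Y = m_FAME / oil * 100 = conv * (888/885) * 100
= 0.8868 * 888 / 885 * 100
= 88.98%

88.98%


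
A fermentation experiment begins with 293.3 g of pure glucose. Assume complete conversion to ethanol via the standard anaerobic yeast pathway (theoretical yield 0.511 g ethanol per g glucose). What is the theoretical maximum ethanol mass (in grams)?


Theoretical ethanol yield: m_EtOH = 0.511 * m_glucose
m_EtOH = 0.511 * 293.3 = 149.8763 g

149.8763 g


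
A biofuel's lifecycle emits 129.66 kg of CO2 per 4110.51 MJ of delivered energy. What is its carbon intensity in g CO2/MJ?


CI = CO2 * 1000 / E
= 129.66 * 1000 / 4110.51
= 31.5435 g CO2/MJ

31.5435 g CO2/MJ


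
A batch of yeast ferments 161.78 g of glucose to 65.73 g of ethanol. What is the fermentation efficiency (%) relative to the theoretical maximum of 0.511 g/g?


Fermentation efficiency = (actual / (0.511 * glucose)) * 100
= (65.73 / (0.511 * 161.78)) * 100
= 79.5093%

79.5093%


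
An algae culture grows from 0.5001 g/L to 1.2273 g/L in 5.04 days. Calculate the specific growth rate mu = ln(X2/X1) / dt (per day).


mu = ln(X2/X1) / dt
= ln(1.2273/0.5001) / 5.04
= 0.1781 per day

0.1781 per day


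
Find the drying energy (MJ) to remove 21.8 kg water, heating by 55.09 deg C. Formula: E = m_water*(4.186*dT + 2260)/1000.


E = m_water * (4.186 * dT + 2260) / 1000
= 21.8 * (4.186 * 55.09 + 2260) / 1000
= 54.2952 MJ

54.2952 MJ


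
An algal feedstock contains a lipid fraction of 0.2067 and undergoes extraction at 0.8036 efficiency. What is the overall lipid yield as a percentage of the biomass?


Y = lipid_content * extraction_eff * 100
= 0.2067 * 0.8036 * 100
= 16.6104%

16.6104%


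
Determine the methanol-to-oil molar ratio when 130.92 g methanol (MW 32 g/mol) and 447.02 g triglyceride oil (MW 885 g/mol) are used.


Molar ratio = n_MeOH / n_oil = (MeOH/32) / (oil/885) = (MeOH * 885) / (32 * oil)
= (130.92 * 885) / (32 * 447.02)
= 8.0998

8.0998


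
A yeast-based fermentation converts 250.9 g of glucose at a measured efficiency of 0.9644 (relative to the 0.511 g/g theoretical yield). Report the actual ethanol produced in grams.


Actual ethanol: m = 0.511 * 250.9 * 0.9644
m = 123.6456 g

123.6456 g


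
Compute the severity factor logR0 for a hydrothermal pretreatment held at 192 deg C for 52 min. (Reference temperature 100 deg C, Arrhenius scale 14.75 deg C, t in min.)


logR0 = log10(t * exp((T - 100) / 14.75))
= log10(52 * exp((192 - 100) / 14.75))
= 4.4248

4.4248


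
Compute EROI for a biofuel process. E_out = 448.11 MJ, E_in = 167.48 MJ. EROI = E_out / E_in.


EROI = E_out / E_in
= 448.11 / 167.48
= 2.6756

2.6756


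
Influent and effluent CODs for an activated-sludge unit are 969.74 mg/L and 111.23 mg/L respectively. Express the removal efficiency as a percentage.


eta = (COD_in - COD_out) / COD_in * 100
= (969.74 - 111.23) / 969.74 * 100
= 88.5299%

88.5299%


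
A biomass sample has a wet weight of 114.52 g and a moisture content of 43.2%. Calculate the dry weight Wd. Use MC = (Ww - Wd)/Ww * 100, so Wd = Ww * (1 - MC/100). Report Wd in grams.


Wd = Ww * (1 - MC/100)
= 114.52 * (1 - 43.2/100)
= 65.0474 g

65.0474 g


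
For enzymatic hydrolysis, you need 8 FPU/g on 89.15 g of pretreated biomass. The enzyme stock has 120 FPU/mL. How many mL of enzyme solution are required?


V = dosage * m_sub / activity
V = 8 * 89.15 / 120
V = 5.9433 mL

5.9433 mL


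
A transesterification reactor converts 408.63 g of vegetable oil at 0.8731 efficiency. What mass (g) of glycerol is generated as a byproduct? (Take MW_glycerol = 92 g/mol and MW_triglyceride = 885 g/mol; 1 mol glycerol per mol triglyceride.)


glycerol = oil * conv * (92/885)
= 408.63 * 0.8731 * 92 / 885
= 37.0885 g

37.0885 g


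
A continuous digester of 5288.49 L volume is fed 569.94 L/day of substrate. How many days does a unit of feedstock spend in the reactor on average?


HRT = V / Q
= 5288.49 / 569.94
= 9.2790 days

9.2790 days


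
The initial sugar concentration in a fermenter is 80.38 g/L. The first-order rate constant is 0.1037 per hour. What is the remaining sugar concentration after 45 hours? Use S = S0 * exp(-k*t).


S = S0 * exp(-k * t)
S = 80.38 * exp(-0.1037 * 45)
S = 0.7560 g/L

0.7560 g/L


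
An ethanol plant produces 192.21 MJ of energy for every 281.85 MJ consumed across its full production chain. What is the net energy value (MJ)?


NEV = E_out - E_in
= 192.21 - 281.85
= -89.6400 MJ

-89.6400 MJ


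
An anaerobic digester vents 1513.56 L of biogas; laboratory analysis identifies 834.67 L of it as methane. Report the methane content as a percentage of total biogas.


CH4% = V_CH4 / V_total * 100
= 834.67 / 1513.56 * 100
= 55.1461%

55.1461%


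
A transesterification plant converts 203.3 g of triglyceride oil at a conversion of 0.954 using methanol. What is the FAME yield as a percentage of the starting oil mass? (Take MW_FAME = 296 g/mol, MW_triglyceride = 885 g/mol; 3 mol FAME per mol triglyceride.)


m_FAME = oil * conv * (3 * 296 / 885) = oil * conv * (888/885)
= 203.3 * 0.954 * 888 / 885
= 194.6057 g
Y = m_FAME / oil * 100 = conv * (888/885) * 100
= 0.954 * 888 / 885 * 100
= 95.72%

95.72%


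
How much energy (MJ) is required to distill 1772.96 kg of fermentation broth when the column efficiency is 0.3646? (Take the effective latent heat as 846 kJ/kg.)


E = m * 846 / (eta * 1000)
= 1772.96 * 846 / (0.3646 * 1000)
= 4113.8896 MJ

4113.8896 MJ


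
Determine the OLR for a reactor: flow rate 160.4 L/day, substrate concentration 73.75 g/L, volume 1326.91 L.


OLR = Q * S / V
= 160.4 * 73.75 / 1326.91
= 8.9151 g/L/day

8.9151 g/L/day


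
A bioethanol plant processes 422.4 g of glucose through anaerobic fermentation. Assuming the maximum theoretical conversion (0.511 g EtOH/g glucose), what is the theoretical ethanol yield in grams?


Theoretical ethanol yield: m_EtOH = 0.511 * m_glucose
m_EtOH = 0.511 * 422.4 = 215.8464 g

215.8464 g


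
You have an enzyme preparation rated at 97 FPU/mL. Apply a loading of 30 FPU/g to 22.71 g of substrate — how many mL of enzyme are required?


V = dosage * m_sub / activity
V = 30 * 22.71 / 97
V = 7.0237 mL

7.0237 mL


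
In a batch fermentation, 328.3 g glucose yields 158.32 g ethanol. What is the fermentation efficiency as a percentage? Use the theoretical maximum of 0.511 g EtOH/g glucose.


Fermentation efficiency = (actual / (0.511 * glucose)) * 100
= (158.32 / (0.511 * 328.3)) * 100
= 94.3722%

94.3722%


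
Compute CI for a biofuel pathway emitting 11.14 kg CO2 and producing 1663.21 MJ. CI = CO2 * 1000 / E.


CI = CO2 * 1000 / E
= 11.14 * 1000 / 1663.21
= 6.6979 g CO2/MJ

6.6979 g CO2/MJ


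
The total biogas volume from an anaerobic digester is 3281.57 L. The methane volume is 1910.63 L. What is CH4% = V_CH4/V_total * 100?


CH4% = V_CH4 / V_total * 100
= 1910.63 / 3281.57 * 100
= 58.2230%

58.2230%


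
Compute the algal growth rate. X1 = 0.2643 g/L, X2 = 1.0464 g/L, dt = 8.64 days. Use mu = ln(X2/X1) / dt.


mu = ln(X2/X1) / dt
= ln(1.0464/0.2643) / 8.64
= 0.1593 per day

0.1593 per day


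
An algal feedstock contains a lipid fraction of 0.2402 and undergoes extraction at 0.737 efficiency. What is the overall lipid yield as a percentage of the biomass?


Y = lipid_content * extraction_eff * 100
= 0.2402 * 0.737 * 100
= 17.7027%

17.7027%


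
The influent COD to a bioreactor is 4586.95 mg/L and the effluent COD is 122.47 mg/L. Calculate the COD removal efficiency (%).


eta = (COD_in - COD_out) / COD_in * 100
= (4586.95 - 122.47) / 4586.95 * 100
= 97.3300%

97.3300%


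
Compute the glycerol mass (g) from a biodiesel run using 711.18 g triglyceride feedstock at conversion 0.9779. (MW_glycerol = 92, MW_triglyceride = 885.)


glycerol = oil * conv * (92/885)
= 711.18 * 0.9779 * 92 / 885
= 72.2967 g

72.2967 g


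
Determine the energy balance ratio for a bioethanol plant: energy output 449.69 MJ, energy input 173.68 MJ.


EROI = E_out / E_in
= 449.69 / 173.68
= 2.5892

2.5892


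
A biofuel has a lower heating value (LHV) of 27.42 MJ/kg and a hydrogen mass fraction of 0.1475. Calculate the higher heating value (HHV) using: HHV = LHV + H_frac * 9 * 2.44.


HHV = LHV + H_frac * 9 * 2.44
= 27.42 + 0.1475 * 9 * 2.44
= 30.6591 MJ/kg

30.6591 MJ/kg


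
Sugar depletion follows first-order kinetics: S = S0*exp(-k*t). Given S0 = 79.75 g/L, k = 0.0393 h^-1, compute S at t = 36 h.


S = S0 * exp(-k * t)
S = 79.75 * exp(-0.0393 * 36)
S = 19.3772 g/L

19.3772 g/L


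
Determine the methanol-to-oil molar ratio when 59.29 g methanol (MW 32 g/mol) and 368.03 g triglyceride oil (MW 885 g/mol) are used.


Molar ratio = n_MeOH / n_oil = (MeOH/32) / (oil/885) = (MeOH * 885) / (32 * oil)
= (59.29 * 885) / (32 * 368.03)
= 4.4554

4.4554


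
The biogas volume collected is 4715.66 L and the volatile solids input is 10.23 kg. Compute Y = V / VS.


Y = V / VS
= 4715.66 / 10.23
= 460.9638 L/kg VS

460.9638 L/kg VS


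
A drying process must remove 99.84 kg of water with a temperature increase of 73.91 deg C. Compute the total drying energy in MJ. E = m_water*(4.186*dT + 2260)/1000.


E = m_water * (4.186 * dT + 2260) / 1000
= 99.84 * (4.186 * 73.91 + 2260) / 1000
= 256.5276 MJ

256.5276 MJ


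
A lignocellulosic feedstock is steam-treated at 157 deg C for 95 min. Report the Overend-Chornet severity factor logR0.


logR0 = log10(t * exp((T - 100) / 14.75))
= log10(95 * exp((157 - 100) / 14.75))
= 3.6560

3.6560


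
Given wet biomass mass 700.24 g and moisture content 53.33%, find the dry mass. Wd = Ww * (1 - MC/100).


Wd = Ww * (1 - MC/100)
= 700.24 * (1 - 53.33/100)
= 326.8020 g

326.8020 g


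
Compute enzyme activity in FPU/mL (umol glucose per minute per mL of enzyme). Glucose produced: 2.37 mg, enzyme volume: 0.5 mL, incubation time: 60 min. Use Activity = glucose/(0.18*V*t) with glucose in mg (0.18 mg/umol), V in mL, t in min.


Activity = glucose_mg / (0.18 mg/umol * V_mL * t_min)
= 2.37 / (0.18 * 0.5 * 60)
= 0.4389 FPU/mL

0.4389 FPU/mL


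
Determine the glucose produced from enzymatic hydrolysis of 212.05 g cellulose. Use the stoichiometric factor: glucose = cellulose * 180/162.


glucose = cellulose * 180/162
= 212.05 * 180/162
= 235.6111 g

235.6111 g


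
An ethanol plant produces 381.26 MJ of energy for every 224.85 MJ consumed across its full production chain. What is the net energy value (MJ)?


NEV = E_out - E_in
= 381.26 - 224.85
= 156.4100 MJ

156.4100 MJ


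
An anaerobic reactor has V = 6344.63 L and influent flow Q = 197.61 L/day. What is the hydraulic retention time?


HRT = V / Q
= 6344.63 / 197.61
= 32.1068 days

32.1068 days


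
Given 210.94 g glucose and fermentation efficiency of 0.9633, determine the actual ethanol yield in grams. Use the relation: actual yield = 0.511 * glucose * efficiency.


Actual ethanol: m = 0.511 * 210.94 * 0.9633
m = 103.8344 g

103.8344 g


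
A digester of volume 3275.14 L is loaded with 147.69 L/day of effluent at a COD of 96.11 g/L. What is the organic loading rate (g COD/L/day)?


OLR = Q * S / V
= 147.69 * 96.11 / 3275.14
= 4.3340 g/L/day

4.3340 g/L/day


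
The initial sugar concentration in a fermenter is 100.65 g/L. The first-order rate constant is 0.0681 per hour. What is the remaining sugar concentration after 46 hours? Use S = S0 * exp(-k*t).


S = S0 * exp(-k * t)
S = 100.65 * exp(-0.0681 * 46)
S = 4.3888 g/L

4.3888 g/L


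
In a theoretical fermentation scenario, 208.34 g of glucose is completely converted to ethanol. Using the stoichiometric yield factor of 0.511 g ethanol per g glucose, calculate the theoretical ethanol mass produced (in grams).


Theoretical ethanol yield: m_EtOH = 0.511 * m_glucose
m_EtOH = 0.511 * 208.34 = 106.4617 g

106.4617 g


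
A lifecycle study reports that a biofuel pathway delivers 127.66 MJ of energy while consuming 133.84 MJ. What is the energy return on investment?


EROI = E_out / E_in
= 127.66 / 133.84
= 0.9538

0.9538


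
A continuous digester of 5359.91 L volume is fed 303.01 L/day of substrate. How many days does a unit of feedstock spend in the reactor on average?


HRT = V / Q
= 5359.91 / 303.01
= 17.6889 days

17.6889 days


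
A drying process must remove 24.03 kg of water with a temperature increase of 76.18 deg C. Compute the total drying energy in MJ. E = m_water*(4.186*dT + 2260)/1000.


E = m_water * (4.186 * dT + 2260) / 1000
= 24.03 * (4.186 * 76.18 + 2260) / 1000
= 61.9707 MJ

61.9707 MJ


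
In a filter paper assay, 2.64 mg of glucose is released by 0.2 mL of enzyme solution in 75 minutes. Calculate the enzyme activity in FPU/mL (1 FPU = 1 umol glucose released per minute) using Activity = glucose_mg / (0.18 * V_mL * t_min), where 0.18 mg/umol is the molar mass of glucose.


Activity = glucose_mg / (0.18 mg/umol * V_mL * t_min)
= 2.64 / (0.18 * 0.2 * 75)
= 0.9778 FPU/mL

0.9778 FPU/mL


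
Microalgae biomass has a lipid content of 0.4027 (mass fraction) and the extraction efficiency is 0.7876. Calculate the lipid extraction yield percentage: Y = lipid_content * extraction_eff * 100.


Y = lipid_content * extraction_eff * 100
= 0.4027 * 0.7876 * 100
= 31.7167%

31.7167%


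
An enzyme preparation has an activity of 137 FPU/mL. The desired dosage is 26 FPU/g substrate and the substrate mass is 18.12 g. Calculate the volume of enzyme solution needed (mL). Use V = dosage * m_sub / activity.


V = dosage * m_sub / activity
V = 26 * 18.12 / 137
V = 3.4388 mL

3.4388 mL


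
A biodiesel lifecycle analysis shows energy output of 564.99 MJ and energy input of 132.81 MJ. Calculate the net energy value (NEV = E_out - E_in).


NEV = E_out - E_in
= 564.99 - 132.81
= 432.1800 MJ

432.1800 MJ


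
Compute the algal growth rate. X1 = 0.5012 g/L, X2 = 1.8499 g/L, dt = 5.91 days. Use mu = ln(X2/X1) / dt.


mu = ln(X2/X1) / dt
= ln(1.8499/0.5012) / 5.91
= 0.2210 per day

0.2210 per day


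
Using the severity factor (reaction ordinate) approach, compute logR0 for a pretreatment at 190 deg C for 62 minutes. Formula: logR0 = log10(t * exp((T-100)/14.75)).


logR0 = log10(t * exp((T - 100) / 14.75))
= log10(62 * exp((190 - 100) / 14.75))
= 4.4423

4.4423


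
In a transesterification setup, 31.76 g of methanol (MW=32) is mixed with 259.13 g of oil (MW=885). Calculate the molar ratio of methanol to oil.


Molar ratio = n_MeOH / n_oil = (MeOH/32) / (oil/885) = (MeOH * 885) / (32 * oil)
= (31.76 * 885) / (32 * 259.13)
= 3.3897

3.3897


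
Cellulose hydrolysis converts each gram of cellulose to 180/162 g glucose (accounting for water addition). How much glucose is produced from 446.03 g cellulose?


glucose = cellulose * 180/162
= 446.03 * 180/162
= 495.5889 g

495.5889 g


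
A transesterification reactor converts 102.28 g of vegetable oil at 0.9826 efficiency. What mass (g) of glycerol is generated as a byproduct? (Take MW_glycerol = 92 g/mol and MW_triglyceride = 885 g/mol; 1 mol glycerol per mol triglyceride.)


glycerol = oil * conv * (92/885)
= 102.28 * 0.9826 * 92 / 885
= 10.4475 g

10.4475 g


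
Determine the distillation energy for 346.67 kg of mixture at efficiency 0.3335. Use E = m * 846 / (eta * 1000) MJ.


E = m * 846 / (eta * 1000)
= 346.67 * 846 / (0.3335 * 1000)
= 879.4088 MJ

879.4088 MJ


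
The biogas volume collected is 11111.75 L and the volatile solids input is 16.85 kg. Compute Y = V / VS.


Y = V / VS
= 11111.75 / 16.85
= 659.4510 L/kg VS

659.4510 L/kg VS


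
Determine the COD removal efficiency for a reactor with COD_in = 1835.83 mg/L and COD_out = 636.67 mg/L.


eta = (COD_in - COD_out) / COD_in * 100
= (1835.83 - 636.67) / 1835.83 * 100
= 65.3198%

65.3198%


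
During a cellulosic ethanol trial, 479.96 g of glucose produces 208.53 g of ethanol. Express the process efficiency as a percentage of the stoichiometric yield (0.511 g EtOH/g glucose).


Fermentation efficiency = (actual / (0.511 * glucose)) * 100
= (208.53 / (0.511 * 479.96)) * 100
= 85.0242%

85.0242%
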